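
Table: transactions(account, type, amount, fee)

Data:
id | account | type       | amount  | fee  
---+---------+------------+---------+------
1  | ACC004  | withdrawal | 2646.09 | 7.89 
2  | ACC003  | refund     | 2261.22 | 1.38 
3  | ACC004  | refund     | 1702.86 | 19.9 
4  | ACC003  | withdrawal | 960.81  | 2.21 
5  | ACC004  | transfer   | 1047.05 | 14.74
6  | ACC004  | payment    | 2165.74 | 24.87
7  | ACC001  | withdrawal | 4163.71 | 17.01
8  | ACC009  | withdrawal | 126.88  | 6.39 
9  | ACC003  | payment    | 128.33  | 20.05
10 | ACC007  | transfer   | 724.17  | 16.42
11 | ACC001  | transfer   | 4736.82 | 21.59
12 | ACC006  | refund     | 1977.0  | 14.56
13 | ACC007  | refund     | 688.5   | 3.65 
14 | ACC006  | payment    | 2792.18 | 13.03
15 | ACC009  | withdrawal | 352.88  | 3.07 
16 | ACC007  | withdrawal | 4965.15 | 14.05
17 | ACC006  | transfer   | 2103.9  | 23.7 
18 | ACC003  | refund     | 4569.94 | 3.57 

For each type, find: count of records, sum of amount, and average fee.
SELECT type,
       COUNT(*) as cnt,
       SUM(amount) as total_amount,
       AVG(fee) as avg_fee
FROM transactions
GROUP BY type

Result:
  payment: 3 records, 5086.25 total amount, 19.32 avg fee
  refund: 5 records, 11199.52 total amount, 8.61 avg fee
  transfer: 4 records, 8611.94 total amount, 19.11 avg fee
  withdrawal: 6 records, 13215.52 total amount, 8.44 avg fee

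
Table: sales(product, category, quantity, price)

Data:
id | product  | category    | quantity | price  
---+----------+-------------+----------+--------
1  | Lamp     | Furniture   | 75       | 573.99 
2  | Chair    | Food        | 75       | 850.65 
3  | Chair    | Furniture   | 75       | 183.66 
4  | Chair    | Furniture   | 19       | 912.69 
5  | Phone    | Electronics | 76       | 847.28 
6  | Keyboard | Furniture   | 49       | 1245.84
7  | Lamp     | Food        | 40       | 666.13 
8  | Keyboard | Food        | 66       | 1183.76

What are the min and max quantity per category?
SELECT category, MIN(quantity), MAX(quantity)
FROM sales
GROUP BY category

Result:
  Electronics: min=76, max=76
  Food: min=40, max=75
  Furniture: min=19, max=75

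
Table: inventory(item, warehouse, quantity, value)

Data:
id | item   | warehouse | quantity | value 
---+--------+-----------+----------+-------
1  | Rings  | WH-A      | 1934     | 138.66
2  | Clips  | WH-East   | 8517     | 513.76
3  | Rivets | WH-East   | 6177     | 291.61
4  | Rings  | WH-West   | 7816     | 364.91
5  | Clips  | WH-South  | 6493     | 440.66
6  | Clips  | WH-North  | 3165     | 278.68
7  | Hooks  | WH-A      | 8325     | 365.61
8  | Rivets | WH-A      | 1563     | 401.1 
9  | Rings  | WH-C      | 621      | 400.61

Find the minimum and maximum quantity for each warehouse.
SELECT warehouse, MIN(quantity), MAX(quantity)
FROM inventory
GROUP BY warehouse

Result:
  WH-A: min=1563, max=8325
  WH-C: min=621, max=621
  WH-East: min=6177, max=8517
  WH-North: min=3165, max=3165
  WH-South: min=6493, max=6493
  WH-West: min=7816, max=7816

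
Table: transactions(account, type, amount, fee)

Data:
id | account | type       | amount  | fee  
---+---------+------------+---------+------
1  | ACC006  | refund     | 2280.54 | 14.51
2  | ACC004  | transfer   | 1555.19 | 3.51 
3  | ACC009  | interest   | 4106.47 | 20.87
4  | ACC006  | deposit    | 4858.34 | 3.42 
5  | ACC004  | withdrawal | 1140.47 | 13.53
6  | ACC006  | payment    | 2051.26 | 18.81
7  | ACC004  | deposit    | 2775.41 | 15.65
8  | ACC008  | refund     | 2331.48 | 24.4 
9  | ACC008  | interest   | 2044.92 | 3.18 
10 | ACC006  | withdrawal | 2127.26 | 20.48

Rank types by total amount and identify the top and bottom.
SELECT type, SUM(amount)
FROM transactions
GROUP BY type
ORDER BY SUM(amount)

All groups:
  transfer: 1555.19
  payment: 2051.26
  withdrawal: 3267.73
  refund: 4612.02
  interest: 6151.39
  deposit: 7633.75

Highest: deposit (7633.75)
Lowest: transfer (1555.19)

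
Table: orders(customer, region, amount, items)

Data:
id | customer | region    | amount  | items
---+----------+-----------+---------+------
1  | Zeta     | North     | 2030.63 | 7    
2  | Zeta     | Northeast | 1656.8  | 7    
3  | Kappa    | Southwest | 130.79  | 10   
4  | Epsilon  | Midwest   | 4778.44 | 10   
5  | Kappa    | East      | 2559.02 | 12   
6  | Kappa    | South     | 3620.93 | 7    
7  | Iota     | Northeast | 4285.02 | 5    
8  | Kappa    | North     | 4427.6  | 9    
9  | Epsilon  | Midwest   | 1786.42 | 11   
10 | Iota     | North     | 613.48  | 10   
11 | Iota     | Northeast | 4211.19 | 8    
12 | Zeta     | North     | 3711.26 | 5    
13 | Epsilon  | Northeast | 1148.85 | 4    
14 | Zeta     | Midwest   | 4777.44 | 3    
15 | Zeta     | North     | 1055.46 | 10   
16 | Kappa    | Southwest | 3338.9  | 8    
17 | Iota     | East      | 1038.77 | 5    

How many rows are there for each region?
SELECT region, COUNT(*) as count
FROM orders
GROUP BY region

Result:
  East: 2
  Midwest: 3
  North: 5
  Northeast: 4
  South: 1
  Southwest: 2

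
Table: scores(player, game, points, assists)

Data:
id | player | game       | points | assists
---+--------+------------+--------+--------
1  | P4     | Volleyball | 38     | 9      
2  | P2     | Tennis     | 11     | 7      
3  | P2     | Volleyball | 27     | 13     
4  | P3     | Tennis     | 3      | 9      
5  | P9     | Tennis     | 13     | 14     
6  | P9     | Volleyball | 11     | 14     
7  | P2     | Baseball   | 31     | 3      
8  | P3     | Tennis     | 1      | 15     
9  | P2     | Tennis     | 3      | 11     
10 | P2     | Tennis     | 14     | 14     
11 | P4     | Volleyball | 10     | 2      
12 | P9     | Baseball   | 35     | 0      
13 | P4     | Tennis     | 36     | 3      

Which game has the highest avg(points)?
SELECT game, AVG(points) as val
FROM scores
GROUP BY game
ORDER BY val DESC
LIMIT 1

Result: Baseball with avg(points) = 33.00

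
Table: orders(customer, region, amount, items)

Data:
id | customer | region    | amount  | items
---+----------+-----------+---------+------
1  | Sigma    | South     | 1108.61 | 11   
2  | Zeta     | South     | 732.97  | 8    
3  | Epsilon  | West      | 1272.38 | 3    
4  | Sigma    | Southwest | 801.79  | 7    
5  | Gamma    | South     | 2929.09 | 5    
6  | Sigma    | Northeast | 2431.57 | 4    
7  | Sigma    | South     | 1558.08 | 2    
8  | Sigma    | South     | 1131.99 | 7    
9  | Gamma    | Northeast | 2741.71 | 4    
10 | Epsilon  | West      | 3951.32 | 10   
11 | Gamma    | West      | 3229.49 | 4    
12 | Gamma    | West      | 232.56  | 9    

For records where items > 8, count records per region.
SELECT region, COUNT(*)
FROM orders
WHERE items > 8
GROUP BY region

Note: WHERE filters rows before grouping.

Result:
  South: 1
  West: 2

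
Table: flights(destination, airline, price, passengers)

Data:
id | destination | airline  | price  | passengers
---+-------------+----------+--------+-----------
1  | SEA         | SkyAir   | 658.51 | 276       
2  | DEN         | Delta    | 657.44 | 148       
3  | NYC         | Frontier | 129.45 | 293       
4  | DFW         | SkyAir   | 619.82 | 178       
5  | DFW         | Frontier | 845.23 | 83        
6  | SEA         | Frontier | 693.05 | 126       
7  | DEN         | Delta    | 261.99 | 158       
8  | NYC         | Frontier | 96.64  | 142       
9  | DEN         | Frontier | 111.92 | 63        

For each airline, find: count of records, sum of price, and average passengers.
SELECT airline,
       COUNT(*) as cnt,
       SUM(price) as total_price,
       AVG(passengers) as avg_passengers
FROM flights
GROUP BY airline

Result:
  Delta: 2 records, 919.43 total price, 153.00 avg passengers
  Frontier: 5 records, 1876.29 total price, 141.40 avg passengers
  SkyAir: 2 records, 1278.33 total price, 227.00 avg passengers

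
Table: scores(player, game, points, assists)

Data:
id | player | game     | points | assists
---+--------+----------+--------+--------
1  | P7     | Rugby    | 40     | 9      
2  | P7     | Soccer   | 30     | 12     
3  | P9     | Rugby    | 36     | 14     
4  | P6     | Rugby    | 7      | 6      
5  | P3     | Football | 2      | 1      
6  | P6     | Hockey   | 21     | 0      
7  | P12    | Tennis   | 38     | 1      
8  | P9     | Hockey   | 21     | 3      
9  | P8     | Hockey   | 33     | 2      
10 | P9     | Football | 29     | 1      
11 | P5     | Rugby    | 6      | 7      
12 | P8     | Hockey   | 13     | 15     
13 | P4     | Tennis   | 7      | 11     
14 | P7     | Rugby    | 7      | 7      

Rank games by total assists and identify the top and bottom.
SELECT game, SUM(assists)
FROM scores
GROUP BY game
ORDER BY SUM(assists)

All groups:
  Football: 2
  Soccer: 12
  Tennis: 12
  Hockey: 20
  Rugby: 43

Highest: Rugby (43)
Lowest: Football (2)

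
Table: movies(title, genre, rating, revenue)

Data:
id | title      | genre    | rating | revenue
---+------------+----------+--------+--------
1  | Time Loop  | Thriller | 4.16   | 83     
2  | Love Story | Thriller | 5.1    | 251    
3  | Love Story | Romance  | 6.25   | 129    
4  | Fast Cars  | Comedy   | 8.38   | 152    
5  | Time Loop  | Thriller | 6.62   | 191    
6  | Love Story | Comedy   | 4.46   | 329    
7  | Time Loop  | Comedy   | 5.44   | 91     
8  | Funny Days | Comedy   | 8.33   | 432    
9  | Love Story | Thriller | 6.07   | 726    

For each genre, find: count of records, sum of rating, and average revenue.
SELECT genre,
       COUNT(*) as cnt,
       SUM(rating) as total_rating,
       AVG(revenue) as avg_revenue
FROM movies
GROUP BY genre

Result:
  Comedy: 4 records, 26.61 total rating, 251.00 avg revenue
  Romance: 1 records, 6.25 total rating, 129.00 avg revenue
  Thriller: 4 records, 21.95 total rating, 312.75 avg revenue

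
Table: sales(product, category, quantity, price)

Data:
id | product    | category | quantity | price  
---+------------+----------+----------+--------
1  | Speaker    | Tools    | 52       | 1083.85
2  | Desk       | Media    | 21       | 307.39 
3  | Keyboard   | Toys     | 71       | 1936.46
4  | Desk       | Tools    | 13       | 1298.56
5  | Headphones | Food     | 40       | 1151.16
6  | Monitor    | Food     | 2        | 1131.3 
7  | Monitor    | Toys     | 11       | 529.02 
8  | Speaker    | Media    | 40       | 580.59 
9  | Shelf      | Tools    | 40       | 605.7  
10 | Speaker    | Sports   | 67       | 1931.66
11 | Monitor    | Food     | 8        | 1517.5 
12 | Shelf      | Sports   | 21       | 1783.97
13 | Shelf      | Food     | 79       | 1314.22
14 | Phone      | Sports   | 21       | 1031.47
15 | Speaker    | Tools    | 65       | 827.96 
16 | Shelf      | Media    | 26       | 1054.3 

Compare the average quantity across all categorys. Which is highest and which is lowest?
SELECT category, AVG(quantity)
FROM sales
GROUP BY category
ORDER BY AVG(quantity)

All groups:
  Media: 29.00
  Food: 32.25
  Sports: 36.33
  Toys: 41.00
  Tools: 42.50

Highest: Tools (42.50)
Lowest: Media (29.00)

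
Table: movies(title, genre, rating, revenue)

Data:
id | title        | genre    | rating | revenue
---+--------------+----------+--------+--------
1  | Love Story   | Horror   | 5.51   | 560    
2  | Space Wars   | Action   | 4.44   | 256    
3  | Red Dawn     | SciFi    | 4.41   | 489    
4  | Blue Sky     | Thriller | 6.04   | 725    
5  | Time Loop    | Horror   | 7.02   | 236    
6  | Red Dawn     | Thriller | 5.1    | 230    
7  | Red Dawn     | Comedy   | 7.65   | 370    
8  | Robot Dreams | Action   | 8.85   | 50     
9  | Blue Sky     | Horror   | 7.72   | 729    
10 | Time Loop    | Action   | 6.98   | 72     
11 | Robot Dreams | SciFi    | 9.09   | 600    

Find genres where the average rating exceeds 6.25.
SELECT genre, AVG(rating)
FROM movies
GROUP BY genre
HAVING AVG(rating) > 6.25

Result:
  Action: avg=6.76
  Comedy: avg=7.65
  Horror: avg=6.75
  SciFi: avg=6.75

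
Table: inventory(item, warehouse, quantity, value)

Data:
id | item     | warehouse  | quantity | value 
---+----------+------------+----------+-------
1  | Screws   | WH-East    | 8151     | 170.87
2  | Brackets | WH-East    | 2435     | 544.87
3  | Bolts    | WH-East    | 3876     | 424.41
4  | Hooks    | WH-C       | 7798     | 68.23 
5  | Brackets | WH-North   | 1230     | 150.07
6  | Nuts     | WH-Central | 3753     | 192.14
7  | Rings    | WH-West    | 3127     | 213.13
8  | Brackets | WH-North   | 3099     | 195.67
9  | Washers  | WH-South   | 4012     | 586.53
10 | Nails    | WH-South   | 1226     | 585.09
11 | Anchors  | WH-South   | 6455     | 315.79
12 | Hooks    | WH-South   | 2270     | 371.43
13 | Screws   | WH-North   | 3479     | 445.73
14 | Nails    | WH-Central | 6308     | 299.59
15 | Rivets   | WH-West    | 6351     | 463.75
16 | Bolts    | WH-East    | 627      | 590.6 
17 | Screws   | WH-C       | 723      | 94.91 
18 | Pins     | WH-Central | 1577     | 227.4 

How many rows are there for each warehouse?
SELECT warehouse, COUNT(*) as count
FROM inventory
GROUP BY warehouse

Result:
  WH-C: 2
  WH-Central: 3
  WH-East: 4
  WH-North: 3
  WH-South: 4
  WH-West: 2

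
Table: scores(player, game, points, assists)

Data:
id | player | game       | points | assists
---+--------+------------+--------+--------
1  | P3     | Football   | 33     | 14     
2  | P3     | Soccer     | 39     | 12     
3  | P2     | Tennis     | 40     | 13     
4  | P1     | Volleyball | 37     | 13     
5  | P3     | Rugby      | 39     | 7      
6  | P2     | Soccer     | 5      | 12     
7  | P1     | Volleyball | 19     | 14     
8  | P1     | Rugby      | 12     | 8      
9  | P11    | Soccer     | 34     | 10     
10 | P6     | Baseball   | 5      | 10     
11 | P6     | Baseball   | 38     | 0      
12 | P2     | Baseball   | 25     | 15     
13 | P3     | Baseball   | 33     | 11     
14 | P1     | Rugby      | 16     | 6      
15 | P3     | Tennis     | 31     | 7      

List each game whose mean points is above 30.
SELECT game, AVG(points)
FROM scores
GROUP BY game
HAVING AVG(points) > 30

Result:
  Football: avg=33.00
  Tennis: avg=35.50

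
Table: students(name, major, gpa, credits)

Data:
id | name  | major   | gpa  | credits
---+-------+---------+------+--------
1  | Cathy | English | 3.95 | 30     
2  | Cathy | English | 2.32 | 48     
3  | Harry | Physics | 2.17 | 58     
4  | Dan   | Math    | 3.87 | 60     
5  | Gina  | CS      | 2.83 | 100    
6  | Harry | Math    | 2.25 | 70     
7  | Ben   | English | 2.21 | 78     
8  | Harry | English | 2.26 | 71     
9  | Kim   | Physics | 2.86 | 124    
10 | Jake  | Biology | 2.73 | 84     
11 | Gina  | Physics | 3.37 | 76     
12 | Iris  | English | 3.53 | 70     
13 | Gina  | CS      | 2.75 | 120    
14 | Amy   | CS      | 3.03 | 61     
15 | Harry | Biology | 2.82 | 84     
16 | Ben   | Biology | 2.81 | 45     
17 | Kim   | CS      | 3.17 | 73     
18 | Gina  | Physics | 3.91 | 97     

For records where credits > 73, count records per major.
SELECT major, COUNT(*)
FROM students
WHERE credits > 73
GROUP BY major

Note: WHERE filters rows before grouping.

Result:
  Biology: 2
  CS: 2
  English: 1
  Physics: 3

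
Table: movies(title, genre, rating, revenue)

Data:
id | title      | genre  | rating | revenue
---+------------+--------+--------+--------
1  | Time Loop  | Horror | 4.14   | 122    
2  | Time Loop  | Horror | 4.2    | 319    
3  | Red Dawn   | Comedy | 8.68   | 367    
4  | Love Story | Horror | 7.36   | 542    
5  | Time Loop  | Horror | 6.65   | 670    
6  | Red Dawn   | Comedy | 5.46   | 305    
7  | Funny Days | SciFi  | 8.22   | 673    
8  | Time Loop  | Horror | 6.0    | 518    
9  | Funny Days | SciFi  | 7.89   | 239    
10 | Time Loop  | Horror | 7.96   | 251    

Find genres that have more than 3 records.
SELECT genre, COUNT(*) as cnt
FROM movies
GROUP BY genre
HAVING COUNT(*) > 3

Result:
  Horror: 6

Note: HAVING filters groups after aggregation, WHERE filters rows before.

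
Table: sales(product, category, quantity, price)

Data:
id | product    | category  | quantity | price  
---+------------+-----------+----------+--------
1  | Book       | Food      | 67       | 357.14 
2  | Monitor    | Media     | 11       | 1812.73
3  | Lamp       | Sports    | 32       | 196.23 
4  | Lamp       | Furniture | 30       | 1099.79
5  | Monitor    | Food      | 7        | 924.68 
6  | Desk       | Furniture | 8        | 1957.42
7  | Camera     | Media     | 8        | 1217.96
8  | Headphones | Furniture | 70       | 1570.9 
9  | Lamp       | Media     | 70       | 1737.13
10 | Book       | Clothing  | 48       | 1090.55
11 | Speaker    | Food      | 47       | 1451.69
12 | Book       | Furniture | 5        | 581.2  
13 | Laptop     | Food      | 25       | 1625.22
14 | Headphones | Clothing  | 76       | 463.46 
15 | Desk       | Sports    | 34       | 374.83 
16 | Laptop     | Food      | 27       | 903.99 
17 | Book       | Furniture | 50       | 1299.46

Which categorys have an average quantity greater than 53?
SELECT category, AVG(quantity)
FROM sales
GROUP BY category
HAVING AVG(quantity) > 53

Result:
  Clothing: avg=62.00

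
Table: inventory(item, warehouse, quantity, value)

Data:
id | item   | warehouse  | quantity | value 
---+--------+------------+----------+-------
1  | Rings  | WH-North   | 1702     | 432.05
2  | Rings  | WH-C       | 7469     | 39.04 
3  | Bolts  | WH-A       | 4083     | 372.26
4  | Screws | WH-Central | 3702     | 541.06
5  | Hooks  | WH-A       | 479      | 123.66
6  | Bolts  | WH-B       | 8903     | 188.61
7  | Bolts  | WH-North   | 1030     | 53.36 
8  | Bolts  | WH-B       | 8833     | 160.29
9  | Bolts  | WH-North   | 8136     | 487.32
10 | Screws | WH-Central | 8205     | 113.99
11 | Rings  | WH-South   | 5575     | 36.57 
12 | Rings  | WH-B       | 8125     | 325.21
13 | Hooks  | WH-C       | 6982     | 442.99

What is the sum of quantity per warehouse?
SELECT warehouse, SUM(quantity) as result
FROM inventory
GROUP BY warehouse

Result:
  WH-A: 4562
  WH-B: 25861
  WH-C: 14451
  WH-Central: 11907
  WH-North: 10868
  WH-South: 5575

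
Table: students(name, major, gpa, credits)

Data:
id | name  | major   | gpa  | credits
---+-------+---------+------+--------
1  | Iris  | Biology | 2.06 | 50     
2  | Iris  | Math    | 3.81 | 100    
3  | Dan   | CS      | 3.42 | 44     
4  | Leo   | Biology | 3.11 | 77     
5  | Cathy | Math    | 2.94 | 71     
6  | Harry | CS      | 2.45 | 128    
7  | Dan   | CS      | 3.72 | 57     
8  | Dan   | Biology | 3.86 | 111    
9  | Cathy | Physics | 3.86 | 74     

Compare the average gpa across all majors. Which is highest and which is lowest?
SELECT major, AVG(gpa)
FROM students
GROUP BY major
ORDER BY AVG(gpa)

All groups:
  Biology: 3.01
  CS: 3.20
  Math: 3.38
  Physics: 3.86

Highest: Physics (3.86)
Lowest: Biology (3.01)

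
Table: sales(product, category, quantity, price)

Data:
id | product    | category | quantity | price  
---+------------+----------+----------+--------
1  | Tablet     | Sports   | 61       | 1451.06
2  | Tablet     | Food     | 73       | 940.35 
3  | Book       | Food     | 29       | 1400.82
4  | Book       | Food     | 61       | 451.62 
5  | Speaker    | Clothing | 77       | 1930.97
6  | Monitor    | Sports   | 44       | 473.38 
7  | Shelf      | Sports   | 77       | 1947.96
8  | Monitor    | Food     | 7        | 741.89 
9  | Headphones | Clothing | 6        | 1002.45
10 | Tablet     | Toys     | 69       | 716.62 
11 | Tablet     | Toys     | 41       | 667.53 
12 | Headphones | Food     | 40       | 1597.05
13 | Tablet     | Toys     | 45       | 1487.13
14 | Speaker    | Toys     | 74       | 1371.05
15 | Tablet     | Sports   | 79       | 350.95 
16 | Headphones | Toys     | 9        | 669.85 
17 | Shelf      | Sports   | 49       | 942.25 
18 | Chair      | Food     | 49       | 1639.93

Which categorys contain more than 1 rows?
SELECT category, COUNT(*) as cnt
FROM sales
GROUP BY category
HAVING COUNT(*) > 1

Result:
  Clothing: 2
  Food: 6
  Sports: 5
  Toys: 5

Note: HAVING filters groups after aggregation, WHERE filters rows before.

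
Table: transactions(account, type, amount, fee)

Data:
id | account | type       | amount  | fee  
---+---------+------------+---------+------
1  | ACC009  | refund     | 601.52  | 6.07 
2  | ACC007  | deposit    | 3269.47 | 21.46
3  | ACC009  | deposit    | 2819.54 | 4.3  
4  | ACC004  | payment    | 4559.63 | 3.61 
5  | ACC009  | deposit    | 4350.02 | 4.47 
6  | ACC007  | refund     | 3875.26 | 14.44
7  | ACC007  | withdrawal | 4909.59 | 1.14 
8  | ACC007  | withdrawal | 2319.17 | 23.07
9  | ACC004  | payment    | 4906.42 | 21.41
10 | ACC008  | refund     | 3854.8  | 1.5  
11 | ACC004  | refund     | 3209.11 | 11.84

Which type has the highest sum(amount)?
SELECT type, SUM(amount) as val
FROM transactions
GROUP BY type
ORDER BY val DESC
LIMIT 1

Result: refund with sum(amount) = 11540.69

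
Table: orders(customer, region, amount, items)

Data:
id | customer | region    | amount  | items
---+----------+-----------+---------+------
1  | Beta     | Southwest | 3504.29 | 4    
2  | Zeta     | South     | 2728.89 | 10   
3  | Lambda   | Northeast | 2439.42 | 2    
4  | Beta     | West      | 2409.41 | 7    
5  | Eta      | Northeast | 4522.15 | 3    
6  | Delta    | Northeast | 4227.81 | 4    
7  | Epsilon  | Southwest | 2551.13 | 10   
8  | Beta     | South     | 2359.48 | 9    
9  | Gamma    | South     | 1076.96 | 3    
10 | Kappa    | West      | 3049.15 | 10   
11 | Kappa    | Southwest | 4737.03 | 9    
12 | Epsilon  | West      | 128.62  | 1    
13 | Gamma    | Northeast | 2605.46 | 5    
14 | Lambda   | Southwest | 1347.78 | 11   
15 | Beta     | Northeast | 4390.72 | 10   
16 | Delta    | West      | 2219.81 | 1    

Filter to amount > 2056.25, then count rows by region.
SELECT region, COUNT(*)
FROM orders
WHERE amount > 2056.25
GROUP BY region

Note: WHERE filters rows before grouping.

Result:
  Northeast: 5
  South: 2
  Southwest: 3
  West: 3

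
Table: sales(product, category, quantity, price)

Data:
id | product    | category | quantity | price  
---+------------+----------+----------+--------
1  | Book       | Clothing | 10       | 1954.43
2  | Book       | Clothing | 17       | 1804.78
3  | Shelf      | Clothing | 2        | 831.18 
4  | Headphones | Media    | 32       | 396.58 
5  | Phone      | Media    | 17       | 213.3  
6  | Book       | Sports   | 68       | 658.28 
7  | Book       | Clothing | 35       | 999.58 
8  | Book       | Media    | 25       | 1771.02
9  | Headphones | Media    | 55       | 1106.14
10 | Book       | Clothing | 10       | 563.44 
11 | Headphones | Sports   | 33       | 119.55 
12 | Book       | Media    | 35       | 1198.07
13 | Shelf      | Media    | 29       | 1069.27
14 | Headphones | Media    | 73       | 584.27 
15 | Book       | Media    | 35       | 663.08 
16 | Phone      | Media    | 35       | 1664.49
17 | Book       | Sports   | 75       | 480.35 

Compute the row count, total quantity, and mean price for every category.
SELECT category,
       COUNT(*) as cnt,
       SUM(quantity) as total_quantity,
       AVG(price) as avg_price
FROM sales
GROUP BY category

Result:
  Clothing: 5 records, 74 total quantity, 1230.68 avg price
  Media: 9 records, 336 total quantity, 962.91 avg price
  Sports: 3 records, 176 total quantity, 419.39 avg price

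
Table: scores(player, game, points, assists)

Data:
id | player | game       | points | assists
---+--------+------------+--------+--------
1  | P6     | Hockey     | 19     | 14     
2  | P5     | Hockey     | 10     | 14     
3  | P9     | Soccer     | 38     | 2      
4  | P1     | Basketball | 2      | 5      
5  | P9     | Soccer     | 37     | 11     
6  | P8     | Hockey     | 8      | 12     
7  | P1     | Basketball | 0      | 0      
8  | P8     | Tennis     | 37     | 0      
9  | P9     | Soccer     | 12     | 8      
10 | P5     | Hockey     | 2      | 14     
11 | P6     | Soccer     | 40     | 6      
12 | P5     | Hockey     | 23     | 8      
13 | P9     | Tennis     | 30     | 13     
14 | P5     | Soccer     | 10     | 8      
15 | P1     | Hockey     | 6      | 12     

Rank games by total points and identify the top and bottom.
SELECT game, SUM(points)
FROM scores
GROUP BY game
ORDER BY SUM(points)

All groups:
  Basketball: 2
  Tennis: 67
  Hockey: 68
  Soccer: 137

Highest: Soccer (137)
Lowest: Basketball (2)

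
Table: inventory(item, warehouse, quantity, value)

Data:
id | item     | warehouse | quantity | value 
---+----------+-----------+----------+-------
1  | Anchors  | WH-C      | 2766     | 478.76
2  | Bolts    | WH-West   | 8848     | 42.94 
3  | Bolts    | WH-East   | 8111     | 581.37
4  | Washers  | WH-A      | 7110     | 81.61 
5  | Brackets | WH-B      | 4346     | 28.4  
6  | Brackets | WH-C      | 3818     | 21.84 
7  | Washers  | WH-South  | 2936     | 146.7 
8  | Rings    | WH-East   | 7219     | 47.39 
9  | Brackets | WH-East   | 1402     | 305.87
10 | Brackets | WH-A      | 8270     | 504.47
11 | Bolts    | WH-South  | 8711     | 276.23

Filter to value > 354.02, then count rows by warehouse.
SELECT warehouse, COUNT(*)
FROM inventory
WHERE value > 354.02
GROUP BY warehouse

Note: WHERE filters rows before grouping.

Result:
  WH-A: 1
  WH-C: 1
  WH-East: 1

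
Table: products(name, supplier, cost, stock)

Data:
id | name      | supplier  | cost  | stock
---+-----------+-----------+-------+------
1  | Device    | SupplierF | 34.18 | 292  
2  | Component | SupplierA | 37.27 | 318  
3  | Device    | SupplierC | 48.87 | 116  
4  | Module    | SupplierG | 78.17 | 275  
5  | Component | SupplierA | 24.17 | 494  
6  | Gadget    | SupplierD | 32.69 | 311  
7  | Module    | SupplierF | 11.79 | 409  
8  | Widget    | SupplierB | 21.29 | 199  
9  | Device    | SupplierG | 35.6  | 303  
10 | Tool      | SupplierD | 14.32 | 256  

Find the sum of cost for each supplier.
SELECT supplier, SUM(cost) as result
FROM products
GROUP BY supplier

Result:
  SupplierA: 61.44
  SupplierB: 21.29
  SupplierC: 48.87
  SupplierD: 47.01
  SupplierF: 45.97
  SupplierG: 113.77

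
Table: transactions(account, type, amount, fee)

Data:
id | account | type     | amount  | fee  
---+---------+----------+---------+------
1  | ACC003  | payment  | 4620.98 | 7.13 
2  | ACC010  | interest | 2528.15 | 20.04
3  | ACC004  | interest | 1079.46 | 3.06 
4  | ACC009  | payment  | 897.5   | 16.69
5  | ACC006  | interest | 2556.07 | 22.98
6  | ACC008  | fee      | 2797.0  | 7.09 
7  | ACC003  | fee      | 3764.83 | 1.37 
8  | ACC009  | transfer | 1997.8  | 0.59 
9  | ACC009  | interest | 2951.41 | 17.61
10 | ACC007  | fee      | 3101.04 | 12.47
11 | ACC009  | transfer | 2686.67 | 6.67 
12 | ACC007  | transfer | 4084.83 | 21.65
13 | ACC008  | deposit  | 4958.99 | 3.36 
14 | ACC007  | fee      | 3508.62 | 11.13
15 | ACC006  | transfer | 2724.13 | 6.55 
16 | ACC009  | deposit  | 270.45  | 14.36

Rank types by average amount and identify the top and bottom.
SELECT type, AVG(amount)
FROM transactions
GROUP BY type
ORDER BY AVG(amount)

All groups:
  interest: 2278.77
  deposit: 2614.72
  payment: 2759.24
  transfer: 2873.36
  fee: 3292.87

Highest: fee (3292.87)
Lowest: interest (2278.77)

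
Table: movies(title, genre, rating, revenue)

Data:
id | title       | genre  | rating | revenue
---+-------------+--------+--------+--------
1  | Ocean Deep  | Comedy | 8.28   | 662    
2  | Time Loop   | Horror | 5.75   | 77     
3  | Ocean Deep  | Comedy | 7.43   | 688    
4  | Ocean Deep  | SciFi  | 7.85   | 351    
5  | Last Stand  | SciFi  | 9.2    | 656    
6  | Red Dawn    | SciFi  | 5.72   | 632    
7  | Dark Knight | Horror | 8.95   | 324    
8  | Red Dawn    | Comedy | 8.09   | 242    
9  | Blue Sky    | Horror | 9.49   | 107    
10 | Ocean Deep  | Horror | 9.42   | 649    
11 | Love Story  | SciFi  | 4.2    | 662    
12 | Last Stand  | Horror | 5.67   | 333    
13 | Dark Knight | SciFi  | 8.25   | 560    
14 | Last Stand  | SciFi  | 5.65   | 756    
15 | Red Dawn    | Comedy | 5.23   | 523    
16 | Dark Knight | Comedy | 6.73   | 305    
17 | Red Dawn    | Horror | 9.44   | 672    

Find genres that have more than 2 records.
SELECT genre, COUNT(*) as cnt
FROM movies
GROUP BY genre
HAVING COUNT(*) > 2

Result:
  Comedy: 5
  Horror: 6
  SciFi: 6

Note: HAVING filters groups after aggregation, WHERE filters rows before.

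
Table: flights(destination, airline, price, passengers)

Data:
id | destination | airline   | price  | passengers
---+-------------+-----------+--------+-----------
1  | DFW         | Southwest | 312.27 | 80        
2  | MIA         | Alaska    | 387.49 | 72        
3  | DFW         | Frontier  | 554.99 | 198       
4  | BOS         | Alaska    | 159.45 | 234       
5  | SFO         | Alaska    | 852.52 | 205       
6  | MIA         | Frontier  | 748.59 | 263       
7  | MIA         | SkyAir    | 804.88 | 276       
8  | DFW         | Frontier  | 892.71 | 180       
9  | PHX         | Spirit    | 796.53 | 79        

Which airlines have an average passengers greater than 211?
SELECT airline, AVG(passengers)
FROM flights
GROUP BY airline
HAVING AVG(passengers) > 211

Result:
  Frontier: avg=213.67
  SkyAir: avg=276.00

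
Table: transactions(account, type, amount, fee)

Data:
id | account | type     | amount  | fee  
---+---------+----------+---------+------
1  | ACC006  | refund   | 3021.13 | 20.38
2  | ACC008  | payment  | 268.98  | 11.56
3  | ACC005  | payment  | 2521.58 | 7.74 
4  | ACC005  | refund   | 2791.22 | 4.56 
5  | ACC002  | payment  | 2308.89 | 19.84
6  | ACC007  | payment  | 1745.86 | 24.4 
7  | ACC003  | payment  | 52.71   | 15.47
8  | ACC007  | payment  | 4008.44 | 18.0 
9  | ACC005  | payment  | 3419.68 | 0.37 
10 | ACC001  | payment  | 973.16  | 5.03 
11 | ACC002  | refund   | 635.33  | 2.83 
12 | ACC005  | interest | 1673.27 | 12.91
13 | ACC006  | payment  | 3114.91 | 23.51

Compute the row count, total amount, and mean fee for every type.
SELECT type,
       COUNT(*) as cnt,
       SUM(amount) as total_amount,
       AVG(fee) as avg_fee
FROM transactions
GROUP BY type

Result:
  interest: 1 records, 1673.27 total amount, 12.91 avg fee
  payment: 9 records, 18414.21 total amount, 13.99 avg fee
  refund: 3 records, 6447.68 total amount, 9.26 avg fee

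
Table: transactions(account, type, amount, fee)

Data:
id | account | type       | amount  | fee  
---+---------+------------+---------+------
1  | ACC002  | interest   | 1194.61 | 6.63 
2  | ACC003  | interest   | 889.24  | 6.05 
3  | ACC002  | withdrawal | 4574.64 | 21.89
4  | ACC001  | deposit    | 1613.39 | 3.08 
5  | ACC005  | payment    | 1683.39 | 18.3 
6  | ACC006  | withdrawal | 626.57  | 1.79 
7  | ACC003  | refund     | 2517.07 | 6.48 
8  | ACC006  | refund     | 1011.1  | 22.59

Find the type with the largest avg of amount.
SELECT type, AVG(amount) as val
FROM transactions
GROUP BY type
ORDER BY val DESC
LIMIT 1

Result: withdrawal with avg(amount) = 2600.61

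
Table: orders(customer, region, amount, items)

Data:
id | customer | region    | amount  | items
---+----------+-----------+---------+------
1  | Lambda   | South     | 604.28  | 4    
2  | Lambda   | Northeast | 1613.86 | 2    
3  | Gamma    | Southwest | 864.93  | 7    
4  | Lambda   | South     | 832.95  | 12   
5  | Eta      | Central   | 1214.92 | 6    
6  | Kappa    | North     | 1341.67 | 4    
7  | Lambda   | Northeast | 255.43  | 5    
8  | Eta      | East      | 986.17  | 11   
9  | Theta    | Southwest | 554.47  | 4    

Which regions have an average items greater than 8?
SELECT region, AVG(items)
FROM orders
GROUP BY region
HAVING AVG(items) > 8

Result:
  East: avg=11.00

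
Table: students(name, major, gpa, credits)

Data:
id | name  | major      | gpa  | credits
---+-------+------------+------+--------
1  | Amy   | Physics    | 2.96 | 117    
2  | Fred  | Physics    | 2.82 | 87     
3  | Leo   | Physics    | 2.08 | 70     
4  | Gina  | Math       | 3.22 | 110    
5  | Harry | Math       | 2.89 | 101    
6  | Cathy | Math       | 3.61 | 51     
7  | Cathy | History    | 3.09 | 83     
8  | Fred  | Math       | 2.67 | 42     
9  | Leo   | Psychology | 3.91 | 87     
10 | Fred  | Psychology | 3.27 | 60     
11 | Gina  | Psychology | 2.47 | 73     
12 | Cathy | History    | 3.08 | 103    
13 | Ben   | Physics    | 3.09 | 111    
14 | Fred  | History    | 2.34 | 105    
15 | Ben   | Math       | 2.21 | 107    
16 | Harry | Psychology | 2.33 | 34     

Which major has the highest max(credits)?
SELECT major, MAX(credits) as val
FROM students
GROUP BY major
ORDER BY val DESC
LIMIT 1

Result: Physics with max(credits) = 117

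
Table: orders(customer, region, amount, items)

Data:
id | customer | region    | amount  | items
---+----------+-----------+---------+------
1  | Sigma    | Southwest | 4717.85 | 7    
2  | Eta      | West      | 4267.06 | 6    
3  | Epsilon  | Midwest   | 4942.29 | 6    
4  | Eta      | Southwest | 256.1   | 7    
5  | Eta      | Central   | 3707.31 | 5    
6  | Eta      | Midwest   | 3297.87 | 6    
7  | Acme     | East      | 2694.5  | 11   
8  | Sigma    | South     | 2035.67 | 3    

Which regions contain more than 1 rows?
SELECT region, COUNT(*) as cnt
FROM orders
GROUP BY region
HAVING COUNT(*) > 1

Result:
  Midwest: 2
  Southwest: 2

Note: HAVING filters groups after aggregation, WHERE filters rows before.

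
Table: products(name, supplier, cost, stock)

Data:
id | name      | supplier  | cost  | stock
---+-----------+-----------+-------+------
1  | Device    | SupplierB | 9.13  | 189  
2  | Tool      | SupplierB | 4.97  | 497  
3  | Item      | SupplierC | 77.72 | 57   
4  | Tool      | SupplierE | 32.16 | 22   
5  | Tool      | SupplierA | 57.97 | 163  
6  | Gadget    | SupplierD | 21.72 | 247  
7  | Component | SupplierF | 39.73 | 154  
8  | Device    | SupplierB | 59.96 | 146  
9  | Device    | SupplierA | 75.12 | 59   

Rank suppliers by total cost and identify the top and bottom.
SELECT supplier, SUM(cost)
FROM products
GROUP BY supplier
ORDER BY SUM(cost)

All groups:
  SupplierD: 21.72
  SupplierE: 32.16
  SupplierF: 39.73
  SupplierB: 74.06
  SupplierC: 77.72
  SupplierA: 133.09

Highest: SupplierA (133.09)
Lowest: SupplierD (21.72)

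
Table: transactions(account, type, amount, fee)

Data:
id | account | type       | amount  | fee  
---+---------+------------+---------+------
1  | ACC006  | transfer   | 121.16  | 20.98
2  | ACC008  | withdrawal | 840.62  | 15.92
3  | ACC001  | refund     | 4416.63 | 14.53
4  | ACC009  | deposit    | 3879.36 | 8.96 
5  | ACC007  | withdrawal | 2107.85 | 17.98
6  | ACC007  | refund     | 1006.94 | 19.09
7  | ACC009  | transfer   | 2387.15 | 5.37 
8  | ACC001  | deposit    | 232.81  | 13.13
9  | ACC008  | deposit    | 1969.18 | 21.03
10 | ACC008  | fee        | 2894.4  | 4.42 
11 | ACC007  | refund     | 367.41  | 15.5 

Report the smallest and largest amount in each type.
SELECT type, MIN(amount), MAX(amount)
FROM transactions
GROUP BY type

Result:
  deposit: min=232.81, max=3879.36
  fee: min=2894.40, max=2894.40
  refund: min=367.41, max=4416.63
  transfer: min=121.16, max=2387.15
  withdrawal: min=840.62, max=2107.85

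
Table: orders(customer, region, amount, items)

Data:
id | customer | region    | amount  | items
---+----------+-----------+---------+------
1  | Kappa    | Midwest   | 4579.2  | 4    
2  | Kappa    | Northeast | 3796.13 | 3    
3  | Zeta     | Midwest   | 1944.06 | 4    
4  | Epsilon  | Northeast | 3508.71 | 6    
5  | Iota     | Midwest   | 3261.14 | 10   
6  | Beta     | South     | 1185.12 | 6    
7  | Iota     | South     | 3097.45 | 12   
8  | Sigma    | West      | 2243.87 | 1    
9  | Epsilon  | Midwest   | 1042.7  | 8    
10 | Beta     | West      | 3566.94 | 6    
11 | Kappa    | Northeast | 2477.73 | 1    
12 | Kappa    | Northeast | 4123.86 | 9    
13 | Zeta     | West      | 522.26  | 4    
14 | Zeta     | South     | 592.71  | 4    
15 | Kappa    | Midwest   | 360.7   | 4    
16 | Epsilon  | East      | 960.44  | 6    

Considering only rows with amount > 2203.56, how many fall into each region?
SELECT region, COUNT(*)
FROM orders
WHERE amount > 2203.56
GROUP BY region

Note: WHERE filters rows before grouping.

Result:
  Midwest: 2
  Northeast: 4
  South: 1
  West: 2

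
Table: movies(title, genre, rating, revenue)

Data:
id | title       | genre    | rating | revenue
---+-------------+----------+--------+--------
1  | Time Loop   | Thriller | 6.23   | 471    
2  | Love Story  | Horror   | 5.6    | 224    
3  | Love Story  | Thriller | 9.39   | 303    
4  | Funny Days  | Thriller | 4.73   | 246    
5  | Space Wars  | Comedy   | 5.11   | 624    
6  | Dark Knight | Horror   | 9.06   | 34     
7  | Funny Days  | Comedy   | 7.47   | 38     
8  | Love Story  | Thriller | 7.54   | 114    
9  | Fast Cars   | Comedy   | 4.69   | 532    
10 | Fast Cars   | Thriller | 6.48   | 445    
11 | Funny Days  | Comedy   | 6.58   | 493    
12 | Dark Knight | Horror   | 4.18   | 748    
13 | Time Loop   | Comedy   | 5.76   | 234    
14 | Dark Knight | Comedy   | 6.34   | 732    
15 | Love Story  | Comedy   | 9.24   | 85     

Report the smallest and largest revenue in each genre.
SELECT genre, MIN(revenue), MAX(revenue)
FROM movies
GROUP BY genre

Result:
  Comedy: min=38, max=732
  Horror: min=34, max=748
  Thriller: min=114, max=471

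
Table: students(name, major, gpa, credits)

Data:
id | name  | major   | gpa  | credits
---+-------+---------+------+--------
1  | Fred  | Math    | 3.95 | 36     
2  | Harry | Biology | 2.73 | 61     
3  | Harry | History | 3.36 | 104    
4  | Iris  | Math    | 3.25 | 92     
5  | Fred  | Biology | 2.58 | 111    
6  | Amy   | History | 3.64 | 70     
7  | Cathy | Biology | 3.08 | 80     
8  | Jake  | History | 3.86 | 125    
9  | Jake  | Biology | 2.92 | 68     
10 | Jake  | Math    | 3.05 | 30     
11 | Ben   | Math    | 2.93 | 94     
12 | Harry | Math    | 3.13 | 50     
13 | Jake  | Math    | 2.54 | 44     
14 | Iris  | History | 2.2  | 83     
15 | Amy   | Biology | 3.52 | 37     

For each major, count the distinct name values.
SELECT major, COUNT(DISTINCT name)
FROM students
GROUP BY major

Result:
  Biology: 5 distinct
  History: 4 distinct
  Math: 5 distinct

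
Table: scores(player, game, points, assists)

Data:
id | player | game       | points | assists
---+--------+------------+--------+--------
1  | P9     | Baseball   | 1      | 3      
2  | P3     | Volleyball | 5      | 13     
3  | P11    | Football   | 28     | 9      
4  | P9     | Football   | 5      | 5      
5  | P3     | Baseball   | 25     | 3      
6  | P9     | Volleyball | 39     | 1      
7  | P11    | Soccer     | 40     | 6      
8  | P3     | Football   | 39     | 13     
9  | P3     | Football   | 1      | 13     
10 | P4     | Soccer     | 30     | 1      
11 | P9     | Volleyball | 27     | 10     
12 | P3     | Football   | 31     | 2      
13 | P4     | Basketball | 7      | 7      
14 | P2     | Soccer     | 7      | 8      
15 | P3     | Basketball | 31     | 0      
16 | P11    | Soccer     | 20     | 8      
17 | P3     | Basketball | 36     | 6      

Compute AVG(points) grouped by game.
SELECT game, AVG(points) as result
FROM scores
GROUP BY game

Result:
  Baseball: 13.00
  Basketball: 24.67
  Football: 20.80
  Soccer: 24.25
  Volleyball: 23.67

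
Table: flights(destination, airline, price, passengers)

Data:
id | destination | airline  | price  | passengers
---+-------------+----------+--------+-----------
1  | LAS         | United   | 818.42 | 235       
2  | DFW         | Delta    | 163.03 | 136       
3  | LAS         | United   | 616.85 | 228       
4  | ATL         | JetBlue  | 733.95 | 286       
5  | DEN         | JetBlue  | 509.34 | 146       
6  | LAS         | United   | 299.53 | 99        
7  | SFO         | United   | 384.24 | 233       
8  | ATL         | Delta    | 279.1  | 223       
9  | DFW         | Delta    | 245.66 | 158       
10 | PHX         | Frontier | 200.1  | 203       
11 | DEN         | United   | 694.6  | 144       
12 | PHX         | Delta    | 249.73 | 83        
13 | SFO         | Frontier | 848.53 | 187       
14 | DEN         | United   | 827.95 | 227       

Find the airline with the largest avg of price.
SELECT airline, AVG(price) as val
FROM flights
GROUP BY airline
ORDER BY val DESC
LIMIT 1

Result: JetBlue with avg(price) = 621.65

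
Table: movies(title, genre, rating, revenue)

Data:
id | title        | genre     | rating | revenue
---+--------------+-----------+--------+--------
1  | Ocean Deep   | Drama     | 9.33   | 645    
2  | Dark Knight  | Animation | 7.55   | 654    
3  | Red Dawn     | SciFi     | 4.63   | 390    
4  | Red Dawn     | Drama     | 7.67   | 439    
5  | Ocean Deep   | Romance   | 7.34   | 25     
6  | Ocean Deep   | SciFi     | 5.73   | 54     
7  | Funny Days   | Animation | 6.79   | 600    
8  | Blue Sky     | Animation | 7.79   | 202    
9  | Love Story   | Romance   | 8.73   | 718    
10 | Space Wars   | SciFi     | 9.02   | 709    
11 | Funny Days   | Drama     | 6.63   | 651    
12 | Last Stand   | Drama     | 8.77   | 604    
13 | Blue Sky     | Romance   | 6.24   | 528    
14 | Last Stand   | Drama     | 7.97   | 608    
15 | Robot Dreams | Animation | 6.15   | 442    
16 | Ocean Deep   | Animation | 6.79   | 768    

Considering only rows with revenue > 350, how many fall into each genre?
SELECT genre, COUNT(*)
FROM movies
WHERE revenue > 350
GROUP BY genre

Note: WHERE filters rows before grouping.

Result:
  Animation: 4
  Drama: 5
  Romance: 2
  SciFi: 2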